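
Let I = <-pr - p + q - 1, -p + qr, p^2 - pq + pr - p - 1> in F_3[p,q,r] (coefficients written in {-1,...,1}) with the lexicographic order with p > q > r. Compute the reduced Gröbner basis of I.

f_1 = -pr - p + q - 1, LT = pr.
f_2 = -p + qr, LT = p.
f_3 = p^2 - pq + pr - p - 1, LT = p^2.

S(f_1,f_2): lcm = pr. S = p + qr^2 - q + 1.
  leading term p: subtract (-1)·f_2 from p + qr^2 - q + 1 → qr^2 + qr - q + 1
  leading term qr^2: no divisor's leading term divides it; move qr^2 to the remainder.
  leading term qr: no divisor's leading term divides it; move qr to the remainder.
  leading term q: no divisor's leading term divides it; move -q to the remainder.
  leading term 1: no divisor's leading term divides it; move 1 to the remainder.
  remainder qr^2 + qr - q + 1 ≠ 0; add g_4 = qr^2 + qr - q + 1 to the basis.

S(f_1,f_3): lcm = p^2r. S = p^2 + pqr - pq - pr^2 + pr + p + r.
  leading term p^2: subtract (-p)·f_2 from p^2 + pqr - pq - pr^2 + pr + p + r → -pqr - pq - pr^2 + pr + p + r
  leading term pqr: subtract (q)·f_1 from -pqr - pq - pr^2 + pr + p + r → -pr^2 + pr + p - q^2 + q + r
  leading term pr^2: subtract (r)·f_1 from -pr^2 + pr + p - q^2 + q + r → -pr + p - q^2 - qr + q - r
  leading term pr: subtract (1)·f_1 from -pr + p - q^2 - qr + q - r → -p - q^2 - qr - r + 1
  leading term p: subtract (1)·f_2 from -p - q^2 - qr - r + 1 → -q^2 + qr - r + 1
  leading term q^2: no divisor's leading term divides it; move -q^2 to the remainder.
  leading term qr: no divisor's leading term divides it; move qr to the remainder.
  leading term r: no divisor's leading term divides it; move -r to the remainder.
  leading term 1: no divisor's leading term divides it; move 1 to the remainder.
  remainder -q^2 + qr - r + 1 ≠ 0; add g_5 = -q^2 + qr - r + 1 to the basis.

S(f_2,f_3): lcm = p^2. S = -pqr + pq - pr + p + 1.
  leading term pqr: subtract (q)·f_1 from -pqr + pq - pr + p + 1 → -pq - pr + p - q^2 + q + 1
  leading term pq: subtract (q)·f_2 from -pq - pr + p - q^2 + q + 1 → -pr + p - q^2r - q^2 + q + 1
  leading term pr: subtract (1)·f_1 from -pr + p - q^2r - q^2 + q + 1 → -p - q^2r - q^2 - 1
  leading term p: subtract (1)·f_2 from -p - q^2r - q^2 - 1 → -q^2r - q^2 - qr - 1
  leading term q^2r: subtract (r)·g_5 from -q^2r - q^2 - qr - 1 → -q^2 - qr^2 - qr + r^2 - r - 1
  leading term q^2: subtract (1)·g_5 from -q^2 - qr^2 - qr + r^2 - r - 1 → -qr^2 + qr + r^2 + 1
  leading term qr^2: subtract (-1)·g_4 from -qr^2 + qr + r^2 + 1 → -qr - q + r^2 - 1
  leading term qr: no divisor's leading term divides it; move -qr to the remainder.
  leading term q: no divisor's leading term divides it; move -q to the remainder.
  leading term r^2: no divisor's leading term divides it; move r^2 to the remainder.
  leading term 1: no divisor's leading term divides it; move -1 to the remainder.
  remainder -qr - q + r^2 - 1 ≠ 0; add g_6 = -qr - q + r^2 - 1 to the basis.

S(g_4,g_5): lcm = q^2r^2. S = q^2r - q^2 + qr^3 + q - r^3 + r^2.
  leading term q^2r: subtract (-r)·g_5 from q^2r - q^2 + qr^3 + q - r^3 + r^2 → -q^2 + qr^3 + qr^2 + q - r^3 + r
  leading term q^2: subtract (1)·g_5 from -q^2 + qr^3 + qr^2 + q - r^3 + r → qr^3 + qr^2 - qr + q - r^3 - r - 1
  leading term qr^3: subtract (r)·g_4 from qr^3 + qr^2 - qr + q - r^3 - r - 1 → q - r^3 + r - 1
  leading term q: no divisor's leading term divides it; move q to the remainder.
  leading term r^3: no divisor's leading term divides it; move -r^3 to the remainder.
  leading term r: no divisor's leading term divides it; move r to the remainder.
  leading term 1: no divisor's leading term divides it; move -1 to the remainder.
  remainder q - r^3 + r - 1 ≠ 0; add g_7 = q - r^3 + r - 1 to the basis.

S(g_4,g_7): lcm = qr^2. S = qr - q + r^5 - r^3 + r^2 + 1.
  leading term qr: subtract (-1)·g_6 from qr - q + r^5 - r^3 + r^2 + 1 → q + r^5 - r^3 - r^2
  leading term q: subtract (1)·g_7 from q + r^5 - r^3 - r^2 → r^5 - r^2 - r + 1
  leading term r^5: no divisor's leading term divides it; move r^5 to the remainder.
  leading term r^2: no divisor's leading term divides it; move -r^2 to the remainder.
  leading term r: no divisor's leading term divides it; move -r to the remainder.
  leading term 1: no divisor's leading term divides it; move 1 to the remainder.
  remainder r^5 - r^2 - r + 1 ≠ 0; add g_8 = r^5 - r^2 - r + 1 to the basis.

S(g_6,g_7): lcm = qr. S = q + r^4 + r^2 + r + 1.
  leading term q: subtract (1)·g_7 from q + r^4 + r^2 + r + 1 → r^4 + r^3 + r^2 - 1
  leading term r^4: no divisor's leading term divides it; move r^4 to the remainder.
  leading term r^3: no divisor's leading term divides it; move r^3 to the remainder.
  leading term r^2: no divisor's leading term divides it; move r^2 to the remainder.
  leading term 1: no divisor's leading term divides it; move -1 to the remainder.
  remainder r^4 + r^3 + r^2 - 1 ≠ 0; add g_9 = r^4 + r^3 + r^2 - 1 to the basis.

The other S-polynomials (S(f_1,g_4), S(f_2,g_4), S(f_3,g_4), S(f_1,g_5), S(f_2,g_5), S(f_3,g_5), S(f_1,g_6), S(f_2,g_6), S(f_3,g_6), S(g_4,g_6), S(g_5,g_6), S(f_1,g_7), S(f_2,g_7), S(f_3,g_7), S(g_5,g_7), S(f_1,g_8), S(f_2,g_8), S(f_3,g_8), S(g_4,g_8), S(g_5,g_8), S(g_6,g_8), S(g_7,g_8), S(f_1,g_9), S(f_2,g_9), S(f_3,g_9), S(g_4,g_9), S(g_5,g_9), S(g_6,g_9), S(g_7,g_9), S(g_8,g_9)) all reduce to 0 modulo the current basis, so we have a Gröbner basis.
Inter-reduce: drop elements whose leading term is divisible by another's, tail-reduce, and make monic.

G = {p + r^3 - r^2 - r - 1, q - r^3 + r - 1, r^4 + r^3 + r^2 - 1}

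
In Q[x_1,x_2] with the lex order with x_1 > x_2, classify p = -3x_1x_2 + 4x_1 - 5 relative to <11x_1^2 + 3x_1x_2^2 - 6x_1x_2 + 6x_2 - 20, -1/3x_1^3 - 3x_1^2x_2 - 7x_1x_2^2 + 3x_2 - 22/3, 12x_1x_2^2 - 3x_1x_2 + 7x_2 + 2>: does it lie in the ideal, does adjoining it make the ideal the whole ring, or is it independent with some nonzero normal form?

First compute the reduced Gröbner basis of I by Buchberger's algorithm.
f_1 = 11x_1^2 + 3x_1x_2^2 - 6x_1x_2 + 6x_2 - 20, LT = x_1^2.
f_2 = -1/3x_1^3 - 3x_1^2x_2 - 7x_1x_2^2 + 3x_2 - 22/3, LT = x_1^3.
f_3 = 12x_1x_2^2 - 3x_1x_2 + 7x_2 + 2, LT = x_1x_2^2.

S(f_1,f_2): lcm = x_1^3. S = 3/11x_1^2x_2^2 - 105/11x_1^2x_2 - 21x_1x_2^2 + 6/11x_1x_2 - 20/11x_1 + 9x_2 - 22.
  reduce S modulo (f_1, f_2, f_3):
  remainder -45189/7744x_1x_2 - 20/11x_1 - 51/484x_2^3 + 7977/1936x_2^2 + 47065/7744x_2 - 68713/3872 ≠ 0; add h_4 = -45189/7744x_1x_2 - 20/11x_1 - 51/484x_2^3 + 7977/1936x_2^2 + 47065/7744x_2 - 68713/3872 to the basis.

S(f_1,f_3): lcm = x_1^2x_2^2. S = 1/4x_1^2x_2 + 3/11x_1x_2^4 - 6/11x_1x_2^3 - 7/12x_1x_2 - 1/6x_1 + 6/11x_2^3 - 20/11x_2^2.
  reduce S modulo (f_1, f_2, f_3, h_4):
  remainder 4091/271134x_1 + 789157/1988316x_2^3 - 2081479/994158x_2^2 - 370397/5964948x_2 + 480991/271134 ≠ 0; add h_5 = 4091/271134x_1 + 789157/1988316x_2^3 - 2081479/994158x_2^2 - 370397/5964948x_2 + 480991/271134 to the basis.

S(f_2,f_3): lcm = x_1^3x_2^2. S = 1/4x_1^3x_2 + 9x_1^2x_2^3 - 7/12x_1^2x_2 - 1/6x_1^2 + 21x_1x_2^4 - 9x_2^3 + 22x_2^2.
  reduce S modulo (f_1, f_2, f_3, h_4, h_5):
  remainder -6681/1936x_2^4 - 13176143/7920176x_2^3 - 331516891/23760528x_2^2 - 69763841/23760528x_2 + 7921289/360008 ≠ 0; add h_6 = -6681/1936x_2^4 - 13176143/7920176x_2^3 - 331516891/23760528x_2^2 - 69763841/23760528x_2 + 7921289/360008 to the basis.

S(f_1,h_4): lcm = x_1^2x_2. S = -14080/45189x_1^2 + 42197/165693x_1x_2^3 + 26618/165693x_1x_2^2 + 47065/45189x_1x_2 - 137426/45189x_1 + 6/11x_2^2 - 20/11x_2.
  reduce S modulo (f_1, f_2, f_3, h_4, h_5, h_6):
  remainder 19828471220/225950021x_2^3 - 939405884920/2033550189x_2^2 - 29720646580/2033550189x_2 + 71879117320/184868199 ≠ 0; add h_7 = 19828471220/225950021x_2^3 - 939405884920/2033550189x_2^2 - 29720646580/2033550189x_2 + 71879117320/184868199 to the basis.

S(f_2,h_4): lcm = x_1^3x_2. S = -14080/45189x_1^3 - 272/15063x_1^2x_2^3 + 146203/15063x_1^2x_2^2 + 47065/45189x_1^2x_2 - 137426/45189x_1^2 + 21x_1x_2^3 - 9x_2^2 + 22x_2.
  reduce S modulo (f_1, f_2, f_3, h_4, h_5, h_6, h_7):
  remainder -892632137081737490/34178227426831653x_2^2 + 564700133151430750/34178227426831653x_2 + 327932003930306740/34178227426831653 ≠ 0; add h_8 = -892632137081737490/34178227426831653x_2^2 + 564700133151430750/34178227426831653x_2 + 327932003930306740/34178227426831653 to the basis.

S(f_3,h_4): lcm = x_1x_2^2. S = -101509/180756x_1x_2 - 272/15063x_2^4 + 10636/15063x_2^3 + 47065/45189x_2^2 - 444263/180756x_2 + 1/6.
  reduce S modulo (f_1, f_2, f_3, h_4, h_5, h_6, h_7, h_8):
  remainder -210664193073892659200/4033715364258663543561x_2 + 210664193073892659200/4033715364258663543561 ≠ 0; add h_9 = -210664193073892659200/4033715364258663543561x_2 + 210664193073892659200/4033715364258663543561 to the basis.

The other S-polynomials (S(f_1,h_5), S(f_2,h_5), S(f_3,h_5), S(h_4,h_5), S(f_1,h_6), S(f_2,h_6), S(f_3,h_6), S(h_4,h_6), S(h_5,h_6), S(f_1,h_7), S(f_2,h_7), S(f_3,h_7), S(h_4,h_7), S(h_5,h_7), S(h_6,h_7), S(f_1,h_8), S(f_2,h_8), S(f_3,h_8), S(h_4,h_8), S(h_5,h_8), S(h_6,h_8), S(h_7,h_8), S(f_1,h_9), S(f_2,h_9), S(f_3,h_9), S(h_4,h_9), S(h_5,h_9), S(h_6,h_9), S(h_7,h_9), S(h_8,h_9)) all reduce to 0 modulo the current basis, so we have a Gröbner basis.
Inter-reduce: drop elements whose leading term is divisible by another's, tail-reduce, and make monic.
Reduced Gröbner basis: {x_1 + 1, x_2 - 1}.
Label its elements g_1 = x_1 + 1, g_2 = x_2 - 1.

Reduce p = -3x_1x_2 + 4x_1 - 5 modulo G:
  leading term x_1x_2: subtract (-3x_2)·g_1 from -3x_1x_2 + 4x_1 - 5 → 4x_1 + 3x_2 - 5
  leading term x_1: subtract (4)·g_1 from 4x_1 + 3x_2 - 5 → 3x_2 - 9
  leading term x_2: subtract (3)·g_2 from 3x_2 - 9 → -6
  leading term 1: no divisor's leading term divides it; move -6 to the remainder.
  normal form = -6.
The normal form is nonzero, so p ∉ I. Since p minus its normal form lies in I, I + (p) = I + (r) where r = -6; decide whether this ideal is the whole ring.
Here r = -6 is a nonzero constant, hence a unit: 1 ∈ I + (p), the Gröbner basis of I + (p) is {1}, and the enlarged system has no common solution — adjoining p is inconsistent.

Adjoining -3x_1x_2 + 4x_1 - 5 makes the ideal the whole ring: the system is inconsistent.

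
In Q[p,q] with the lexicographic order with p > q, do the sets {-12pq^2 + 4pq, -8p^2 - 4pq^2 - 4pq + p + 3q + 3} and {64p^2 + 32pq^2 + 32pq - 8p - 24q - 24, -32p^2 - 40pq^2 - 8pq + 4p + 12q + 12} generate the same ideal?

Yes, the ideals are equal.

For a fixed monomial order, each ideal has a unique reduced Gröbner basis; comparing bases decides equality.
Buchberger on the first generating set:
f_1 = -12pq^2 + 4pq, LT = pq^2.
f_2 = -8p^2 - 4pq^2 - 4pq + p + 3q + 3, LT = p^2.

S(f_1,f_2): lcm = p^2q^2. S = -1/3p^2q - 1/2pq^4 - 1/2pq^3 + 1/8pq^2 + 3/8q^3 + 3/8q^2.
  leading term p^2q: subtract (1/24q)·f_2 from -1/3p^2q - 1/2pq^4 - 1/2pq^3 + 1/8pq^2 + 3/8q^3 + 3/8q^2 → -1/2pq^4 - 1/3pq^3 + 7/24pq^2 - 1/24pq + 3/8q^3 + 1/4q^2 - 1/8q
  leading term pq^4: subtract (1/24q^2)·f_1 from -1/2pq^4 - 1/3pq^3 + 7/24pq^2 - 1/24pq + 3/8q^3 + 1/4q^2 - 1/8q → -1/2pq^3 + 7/24pq^2 - 1/24pq + 3/8q^3 + 1/4q^2 - 1/8q
  leading term pq^3: subtract (1/24q)·f_1 from -1/2pq^3 + 7/24pq^2 - 1/24pq + 3/8q^3 + 1/4q^2 - 1/8q → 1/8pq^2 - 1/24pq + 3/8q^3 + 1/4q^2 - 1/8q
  leading term pq^2: subtract (-1/96)·f_1 from 1/8pq^2 - 1/24pq + 3/8q^3 + 1/4q^2 - 1/8q → 3/8q^3 + 1/4q^2 - 1/8q
  leading term q^3: no divisor's leading term divides it; move 3/8q^3 to the remainder.
  leading term q^2: no divisor's leading term divides it; move 1/4q^2 to the remainder.
  leading term q: no divisor's leading term divides it; move -1/8q to the remainder.
  remainder 3/8q^3 + 1/4q^2 - 1/8q ≠ 0; add g_3 = 3/8q^3 + 1/4q^2 - 1/8q to the basis.

S(f_1,g_3): lcm = pq^3. S = -pq^2 + 1/3pq.
  leading term pq^2: subtract (1/12)·f_1 from -pq^2 + 1/3pq → 0
  remainder 0.

S(f_2,g_3): leading monomials are coprime, so the S-polynomial reduces to 0 (Buchberger's first criterion).
Every S-polynomial of the final basis reduces to 0, so we have a Gröbner basis.
Inter-reduce: drop elements whose leading term is divisible by another's, tail-reduce, and make monic.
Reduced Gröbner basis: {p^2 + 2/3pq - 1/8p - 3/8q - 3/8, pq^2 - 1/3pq, q^3 + 2/3q^2 - 1/3q}.

Buchberger on the second generating set:
h_1 = 64p^2 + 32pq^2 + 32pq - 8p - 24q - 24, LT = p^2.
h_2 = -32p^2 - 40pq^2 - 8pq + 4p + 12q + 12, LT = p^2.

S(h_1,h_2): lcm = p^2. S = -3/4pq^2 + 1/4pq.
  leading term pq^2: no divisor's leading term divides it; move -3/4pq^2 to the remainder.
  leading term pq: no divisor's leading term divides it; move 1/4pq to the remainder.
  remainder -3/4pq^2 + 1/4pq ≠ 0; add k_3 = -3/4pq^2 + 1/4pq to the basis.

S(h_1,k_3): lcm = p^2q^2. S = 1/3p^2q + 1/2pq^4 + 1/2pq^3 - 1/8pq^2 - 3/8q^3 - 3/8q^2.
  leading term p^2q: subtract (1/192q)·h_1 from 1/3p^2q + 1/2pq^4 + 1/2pq^3 - 1/8pq^2 - 3/8q^3 - 3/8q^2 → 1/2pq^4 + 1/3pq^3 - 7/24pq^2 + 1/24pq - 3/8q^3 - 1/4q^2 + 1/8q
  leading term pq^4: subtract (-2/3q^2)·k_3 from 1/2pq^4 + 1/3pq^3 - 7/24pq^2 + 1/24pq - 3/8q^3 - 1/4q^2 + 1/8q → 1/2pq^3 - 7/24pq^2 + 1/24pq - 3/8q^3 - 1/4q^2 + 1/8q
  leading term pq^3: subtract (-2/3q)·k_3 from 1/2pq^3 - 7/24pq^2 + 1/24pq - 3/8q^3 - 1/4q^2 + 1/8q → -1/8pq^2 + 1/24pq - 3/8q^3 - 1/4q^2 + 1/8q
  leading term pq^2: subtract (1/6)·k_3 from -1/8pq^2 + 1/24pq - 3/8q^3 - 1/4q^2 + 1/8q → -3/8q^3 - 1/4q^2 + 1/8q
  leading term q^3: no divisor's leading term divides it; move -3/8q^3 to the remainder.
  leading term q^2: no divisor's leading term divides it; move -1/4q^2 to the remainder.
  leading term q: no divisor's leading term divides it; move 1/8q to the remainder.
  remainder -3/8q^3 - 1/4q^2 + 1/8q ≠ 0; add k_4 = -3/8q^3 - 1/4q^2 + 1/8q to the basis.

S(h_2,k_3): lcm = p^2q^2. S = 1/3p^2q + 5/4pq^4 + 1/4pq^3 - 1/8pq^2 - 3/8q^3 - 3/8q^2.
  leading term p^2q: subtract (1/192q)·h_1 from 1/3p^2q + 5/4pq^4 + 1/4pq^3 - 1/8pq^2 - 3/8q^3 - 3/8q^2 → 5/4pq^4 + 1/12pq^3 - 7/24pq^2 + 1/24pq - 3/8q^3 - 1/4q^2 + 1/8q
  leading term pq^4: subtract (-5/3q^2)·k_3 from 5/4pq^4 + 1/12pq^3 - 7/24pq^2 + 1/24pq - 3/8q^3 - 1/4q^2 + 1/8q → 1/2pq^3 - 7/24pq^2 + 1/24pq - 3/8q^3 - 1/4q^2 + 1/8q
  leading term pq^3: subtract (-2/3q)·k_3 from 1/2pq^3 - 7/24pq^2 + 1/24pq - 3/8q^3 - 1/4q^2 + 1/8q → -1/8pq^2 + 1/24pq - 3/8q^3 - 1/4q^2 + 1/8q
  leading term pq^2: subtract (1/6)·k_3 from -1/8pq^2 + 1/24pq - 3/8q^3 - 1/4q^2 + 1/8q → -3/8q^3 - 1/4q^2 + 1/8q
  leading term q^3: subtract (1)·k_4 from -3/8q^3 - 1/4q^2 + 1/8q → 0
  remainder 0.

S(h_1,k_4): leading monomials are coprime, so the S-polynomial reduces to 0 (Buchberger's first criterion).
S(h_2,k_4): leading monomials are coprime, so the S-polynomial reduces to 0 (Buchberger's first criterion).
S(k_3,k_4): lcm = pq^3. S = -pq^2 + 1/3pq.
  leading term pq^2: subtract (4/3)·k_3 from -pq^2 + 1/3pq → 0
  remainder 0.

Every S-polynomial of the final basis reduces to 0, so we have a Gröbner basis.
Inter-reduce: drop elements whose leading term is divisible by another's, tail-reduce, and make monic.
Reduced Gröbner basis: {p^2 + 2/3pq - 1/8p - 3/8q - 3/8, pq^2 - 1/3pq, q^3 + 2/3q^2 - 1/3q}.

Same reduced basis, so the two generating sets span the same ideal.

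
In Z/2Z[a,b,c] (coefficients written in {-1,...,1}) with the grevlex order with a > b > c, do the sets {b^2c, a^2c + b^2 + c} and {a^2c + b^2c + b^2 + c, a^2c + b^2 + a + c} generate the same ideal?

No, the ideals differ.

Equality of ideals is decidable: compute both reduced Gröbner bases (unique for the ordering) and check whether they agree.
Buchberger on the first generating set:
f_1 = b^2c, LT = b^2c.
f_2 = a^2c + b^2 + c, LT = a^2c.

S(f_1,f_2): lcm = a^2b^2c. S = b^4 + b^2c.
  reduce S modulo (f_1, f_2):
  remainder b^4 ≠ 0; add g_3 = b^4 to the basis.

The other S-polynomials (S(f_1,g_3), S(f_2,g_3)) all reduce to 0 modulo the current basis, so we have a Gröbner basis.
Inter-reduce: drop elements whose leading term is divisible by another's, tail-reduce, and make monic.
Reduced Gröbner basis: {b^4, a^2c + b^2 + c, b^2c}.

Buchberger on the second generating set:
h_1 = a^2c + b^2c + b^2 + c, LT = a^2c.
h_2 = a^2c + b^2 + a + c, LT = a^2c.

S(h_1,h_2): lcm = a^2c. S = b^2c + a.
  reduce S modulo (h_1, h_2):
  remainder b^2c + a ≠ 0; add k_3 = b^2c + a to the basis.

S(h_1,k_3): lcm = a^2b^2c. S = b^4c + b^4 + a^3 + b^2c.
  reduce S modulo (h_1, h_2, k_3):
  remainder b^4 + a^3 + ab^2 + a ≠ 0; add k_4 = b^4 + a^3 + ab^2 + a to the basis.

The other S-polynomials (S(h_2,k_3), S(h_1,k_4), S(h_2,k_4), S(k_3,k_4)) all reduce to 0 modulo the current basis, so we have a Gröbner basis.
Inter-reduce: drop elements whose leading term is divisible by another's, tail-reduce, and make monic.
Reduced Gröbner basis: {b^4 + a^3 + ab^2 + a, a^2c + b^2 + a + c, b^2c + a}.

The bases are distinct; the ideals are different.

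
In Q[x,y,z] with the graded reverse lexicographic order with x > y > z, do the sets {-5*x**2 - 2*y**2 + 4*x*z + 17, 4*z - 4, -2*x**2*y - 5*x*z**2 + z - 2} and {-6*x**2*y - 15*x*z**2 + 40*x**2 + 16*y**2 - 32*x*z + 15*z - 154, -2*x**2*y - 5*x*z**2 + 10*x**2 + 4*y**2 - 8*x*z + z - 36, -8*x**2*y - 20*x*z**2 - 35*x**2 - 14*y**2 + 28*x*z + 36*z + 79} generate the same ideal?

Yes, the ideals are equal.

Two ideals are equal iff their reduced Gröbner bases coincide (the reduced basis is unique for a fixed ordering).
Buchberger on the first generating set:
f_1 = -5*x**2 - 2*y**2 + 4*x*z + 17, LT = x**2.
f_2 = 4*z - 4, LT = z.
f_3 = -2*x**2*y - 5*x*z**2 + z - 2, LT = x**2*y.

S(f_1,f_3): lcm = x**2*y. S = 2/5*y**3 - 4/5*x*y*z - 5/2*x*z**2 - 17/5*y + 1/2*z - 1.
  leading term y**3: no divisor's leading term divides it; move 2/5*y**3 to the remainder.
  leading term x*y*z: subtract (-1/5*x*y)·f_2 from -4/5*x*y*z - 5/2*x*z**2 - 17/5*y + 1/2*z - 1 → -5/2*x*z**2 - 4/5*x*y - 17/5*y + 1/2*z - 1
  leading term x*z**2: subtract (-5/8*x*z)·f_2 from -5/2*x*z**2 - 4/5*x*y - 17/5*y + 1/2*z - 1 → -4/5*x*y - 5/2*x*z - 17/5*y + 1/2*z - 1
  leading term x*y: no divisor's leading term divides it; move -4/5*x*y to the remainder.
  leading term x*z: subtract (-5/8*x)·f_2 from -5/2*x*z - 17/5*y + 1/2*z - 1 → -5/2*x - 17/5*y + 1/2*z - 1
  leading term x: no divisor's leading term divides it; move -5/2*x to the remainder.
  leading term y: no divisor's leading term divides it; move -17/5*y to the remainder.
  leading term z: subtract (1/8)·f_2 from 1/2*z - 1 → -1/2
  leading term 1: no divisor's leading term divides it; move -1/2 to the remainder.
  remainder 2/5*y**3 - 4/5*x*y - 5/2*x - 17/5*y - 1/2 ≠ 0; add g_4 = 2/5*y**3 - 4/5*x*y - 5/2*x - 17/5*y - 1/2 to the basis.

The other S-polynomials (S(f_1,f_2), S(f_2,f_3), S(f_1,g_4), S(f_2,g_4), S(f_3,g_4)) all reduce to 0 modulo the current basis, so we have a Gröbner basis.
Inter-reduce: drop elements whose leading term is divisible by another's, tail-reduce, and make monic.
Reduced Gröbner basis: {y**3 - 2*x*y - 25/4*x - 17/2*y - 5/4, x**2 + 2/5*y**2 - 4/5*x - 17/5, z - 1}.

Buchberger on the second generating set:
h_1 = -6*x**2*y - 15*x*z**2 + 40*x**2 + 16*y**2 - 32*x*z + 15*z - 154, LT = x**2*y.
h_2 = -2*x**2*y - 5*x*z**2 + 10*x**2 + 4*y**2 - 8*x*z + z - 36, LT = x**2*y.
h_3 = -8*x**2*y - 20*x*z**2 - 35*x**2 - 14*y**2 + 28*x*z + 36*z + 79, LT = x**2*y.

S(h_1,h_2): lcm = x**2*y. S = -5/3*x**2 - 2/3*y**2 + 4/3*x*z - 2*z + 23/3.
  leading term x**2: no divisor's leading term divides it; move -5/3*x**2 to the remainder.
  leading term y**2: no divisor's leading term divides it; move -2/3*y**2 to the remainder.
  leading term x*z: no divisor's leading term divides it; move 4/3*x*z to the remainder.
  leading term z: no divisor's leading term divides it; move -2*z to the remainder.
  leading term 1: no divisor's leading term divides it; move 23/3 to the remainder.
  remainder -5/3*x**2 - 2/3*y**2 + 4/3*x*z - 2*z + 23/3 ≠ 0; add k_4 = -5/3*x**2 - 2/3*y**2 + 4/3*x*z - 2*z + 23/3 to the basis.

S(h_1,h_3): lcm = x**2*y. S = -265/24*x**2 - 53/12*y**2 + 53/6*x*z + 2*z + 853/24.
  leading term x**2: subtract (53/8)·k_4 from -265/24*x**2 - 53/12*y**2 + 53/6*x*z + 2*z + 853/24 → 61/4*z - 61/4
  leading term z: no divisor's leading term divides it; move 61/4*z to the remainder.
  leading term 1: no divisor's leading term divides it; move -61/4 to the remainder.
  remainder 61/4*z - 61/4 ≠ 0; add k_5 = 61/4*z - 61/4 to the basis.

S(h_1,k_4): lcm = x**2*y. S = -2/5*y**3 + 4/5*x*y*z + 5/2*x*z**2 - 20/3*x**2 - 8/3*y**2 + 16/3*x*z - 6/5*y*z + 23/5*y - 5/2*z + 77/3.
  leading term y**3: no divisor's leading term divides it; move -2/5*y**3 to the remainder.
  leading term x*y*z: subtract (16/305*x*y)·k_5 from 4/5*x*y*z + 5/2*x*z**2 - 20/3*x**2 - 8/3*y**2 + 16/3*x*z - 6/5*y*z + 23/5*y - 5/2*z + 77/3 → 5/2*x*z**2 - 20/3*x**2 + 4/5*x*y - 8/3*y**2 + 16/3*x*z - 6/5*y*z + 23/5*y - 5/2*z + 77/3
  leading term x*z**2: subtract (10/61*x*z)·k_5 from 5/2*x*z**2 - 20/3*x**2 + 4/5*x*y - 8/3*y**2 + 16/3*x*z - 6/5*y*z + 23/5*y - 5/2*z + 77/3 → -20/3*x**2 + 4/5*x*y - 8/3*y**2 + 47/6*x*z - 6/5*y*z + 23/5*y - 5/2*z + 77/3
  leading term x**2: subtract (4)·k_4 from -20/3*x**2 + 4/5*x*y - 8/3*y**2 + 47/6*x*z - 6/5*y*z + 23/5*y - 5/2*z + 77/3 → 4/5*x*y + 5/2*x*z - 6/5*y*z + 23/5*y + 11/2*z - 5
  leading term x*y: no divisor's leading term divides it; move 4/5*x*y to the remainder.
  leading term x*z: subtract (10/61*x)·k_5 from 5/2*x*z - 6/5*y*z + 23/5*y + 11/2*z - 5 → -6/5*y*z + 5/2*x + 23/5*y + 11/2*z - 5
  leading term y*z: subtract (-24/305*y)·k_5 from -6/5*y*z + 5/2*x + 23/5*y + 11/2*z - 5 → 5/2*x + 17/5*y + 11/2*z - 5
  leading term x: no divisor's leading term divides it; move 5/2*x to the remainder.
  leading term y: no divisor's leading term divides it; move 17/5*y to the remainder.
  leading term z: subtract (22/61)·k_5 from 11/2*z - 5 → 1/2
  leading term 1: no divisor's leading term divides it; move 1/2 to the remainder.
  remainder -2/5*y**3 + 4/5*x*y + 5/2*x + 17/5*y + 1/2 ≠ 0; add k_6 = -2/5*y**3 + 4/5*x*y + 5/2*x + 17/5*y + 1/2 to the basis.

The other S-polynomials (S(h_2,h_3), S(h_2,k_4), S(h_3,k_4), S(h_1,k_5), S(h_2,k_5), S(h_3,k_5), S(k_4,k_5), S(h_1,k_6), S(h_2,k_6), S(h_3,k_6), S(k_4,k_6), S(k_5,k_6)) all reduce to 0 modulo the current basis, so we have a Gröbner basis.
Inter-reduce: drop elements whose leading term is divisible by another's, tail-reduce, and make monic.
Reduced Gröbner basis: {y**3 - 2*x*y - 25/4*x - 17/2*y - 5/4, x**2 + 2/5*y**2 - 4/5*x - 17/5, z - 1}.

Same reduced basis, so the two generating sets span the same ideal.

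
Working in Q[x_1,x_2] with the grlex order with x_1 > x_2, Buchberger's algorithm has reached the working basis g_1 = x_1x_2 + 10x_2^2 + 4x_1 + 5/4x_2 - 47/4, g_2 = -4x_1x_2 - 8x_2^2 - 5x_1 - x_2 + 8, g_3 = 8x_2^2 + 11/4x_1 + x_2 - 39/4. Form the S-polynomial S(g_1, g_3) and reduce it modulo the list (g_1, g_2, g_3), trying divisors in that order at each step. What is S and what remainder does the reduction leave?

S(g_1, g_3) = 10x_2^3 - 11/32x_1^2 + 31/8x_1x_2 + 5/4x_2^2 + 39/32x_1 - 47/4x_2; remainder on division = -11/32x_1^2 + 249/256x_1 + 7/16x_2 - 49/256.

lcm(LM(g_1), LM(g_3)) = x_1x_2^2.
S = (lcm/LT(g_1))·g_1 − (lcm/LT(g_3))·g_3 = 10x_2^3 - 11/32x_1^2 + 31/8x_1x_2 + 5/4x_2^2 + 39/32x_1 - 47/4x_2.
Reduce S modulo (g_1, g_2, g_3) in that order:
  leading term x_2^3: subtract (5/4x_2)·g_3 from 10x_2^3 - 11/32x_1^2 + 31/8x_1x_2 + 5/4x_2^2 + 39/32x_1 - 47/4x_2 → -11/32x_1^2 + 7/16x_1x_2 + 39/32x_1 + 7/16x_2
  leading term x_1^2: no divisor's leading term divides it; move -11/32x_1^2 to the remainder.
  leading term x_1x_2: subtract (7/16)·g_1 from 7/16x_1x_2 + 39/32x_1 + 7/16x_2 → -35/8x_2^2 - 17/32x_1 - 7/64x_2 + 329/64
  leading term x_2^2: subtract (-35/64)·g_3 from -35/8x_2^2 - 17/32x_1 - 7/64x_2 + 329/64 → 249/256x_1 + 7/16x_2 - 49/256
  leading term x_1: no divisor's leading term divides it; move 249/256x_1 to the remainder.
  leading term x_2: no divisor's leading term divides it; move 7/16x_2 to the remainder.
  leading term 1: no divisor's leading term divides it; move -49/256 to the remainder.
The remainder -11/32x_1^2 + 249/256x_1 + 7/16x_2 - 49/256 is nonzero, so it would be added as the next basis element.
This is the inner loop of Buchberger's algorithm — each nonzero remainder becomes a new basis element.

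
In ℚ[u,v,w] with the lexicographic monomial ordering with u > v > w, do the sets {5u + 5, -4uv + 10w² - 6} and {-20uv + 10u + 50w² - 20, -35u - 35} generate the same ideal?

Two ideals are equal iff their reduced Gröbner bases coincide (the reduced basis is unique for a fixed ordering).
Buchberger on the first generating set:
f_1 = 5u + 5, LT = u.
f_2 = -4uv + 10w² - 6, LT = uv.

S(f_1,f_2): lcm = uv. S = v + 5/2w² - 3/2.
  leading term v: no divisor's leading term divides it; move v to the remainder.
  leading term w²: no divisor's leading term divides it; move 5/2w² to the remainder.
  leading term 1: no divisor's leading term divides it; move -3/2 to the remainder.
  remainder v + 5/2w² - 3/2 ≠ 0; add g_3 = v + 5/2w² - 3/2 to the basis.

The other S-polynomials (S(f_1,g_3), S(f_2,g_3)) all reduce to 0 modulo the current basis, so we have a Gröbner basis.
Inter-reduce: drop elements whose leading term is divisible by another's, tail-reduce, and make monic.
Reduced Gröbner basis: {u + 1, v + 5/2w² - 3/2}.

Buchberger on the second generating set:
h_1 = -20uv + 10u + 50w² - 20, LT = uv.
h_2 = -35u - 35, LT = u.

S(h_1,h_2): lcm = uv. S = -½u - v - 5/2w² + 1.
  leading term u: subtract (1/70)·h_2 from -½u - v - 5/2w² + 1 → -v - 5/2w² + 3/2
  leading term v: no divisor's leading term divides it; move -v to the remainder.
  leading term w²: no divisor's leading term divides it; move -5/2w² to the remainder.
  leading term 1: no divisor's leading term divides it; move 3/2 to the remainder.
  remainder -v - 5/2w² + 3/2 ≠ 0; add k_3 = -v - 5/2w² + 3/2 to the basis.

The other S-polynomials (S(h_1,k_3), S(h_2,k_3)) all reduce to 0 modulo the current basis, so we have a Gröbner basis.
Inter-reduce: drop elements whose leading term is divisible by another's, tail-reduce, and make monic.
Reduced Gröbner basis: {u + 1, v + 5/2w² - 3/2}.

These coincide, so the ideals are equal.

Yes, the ideals are equal.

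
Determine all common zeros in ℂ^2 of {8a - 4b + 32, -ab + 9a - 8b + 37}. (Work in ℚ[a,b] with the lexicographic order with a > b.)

{(-9/2, -1), (-3, 2)}

Compute a lex Gröbner basis by Buchberger's algorithm.
f_1 = 8a - 4b + 32, LT = a.
f_2 = -ab + 9a - 8b + 37, LT = ab.

S(f_1,f_2): lcm = ab. S = 9a - ½b² - 4b + 37.
  leading term a: subtract (9/8)·f_1 from 9a - ½b² - 4b + 37 → -½b² + ½b + 1
  leading term b²: no divisor's leading term divides it; move -½b² to the remainder.
  leading term b: no divisor's leading term divides it; move ½b to the remainder.
  leading term 1: no divisor's leading term divides it; move 1 to the remainder.
  remainder -½b² + ½b + 1 ≠ 0; add h_3 = -½b² + ½b + 1 to the basis.

S(f_1,h_3): leading monomials are coprime, so the S-polynomial reduces to 0 (Buchberger's first criterion).
S(f_2,h_3): lcm = ab². S = -8ab + 2a + 8b² - 37b.
  leading term ab: subtract (-b)·f_1 from -8ab + 2a + 8b² - 37b → 2a + 4b² - 5b
  leading term a: subtract (¼)·f_1 from 2a + 4b² - 5b → 4b² - 4b - 8
  leading term b²: subtract (-8)·h_3 from 4b² - 4b - 8 → 0
  remainder 0.

Every S-polynomial of the final basis reduces to 0, so we have a Gröbner basis.
Inter-reduce: drop elements whose leading term is divisible by another's, tail-reduce, and make monic.
Reduced Gröbner basis: {a - ½b + 4, b² - b - 2}.

Since the basis is lex-ordered, b² - b - 2 is univariate in b. Its roots are {-1, 2}. Back-substituting each root into the other basis elements fixes the other coordinates.
  b = -1: the earlier basis element becomes a + 9/2 = 0, giving a = -9/2 — point (-9/2, -1).
  b = 2: the earlier basis element becomes a + 3 = 0, giving a = -3 — point (-3, 2).
This is the nonlinear analogue of row-reducing a linear system.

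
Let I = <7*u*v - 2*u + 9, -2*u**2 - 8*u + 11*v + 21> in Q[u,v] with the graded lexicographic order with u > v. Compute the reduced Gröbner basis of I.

f_1 = 7*u*v - 2*u + 9, LT = u*v.
f_2 = -2*u**2 - 8*u + 11*v + 21, LT = u**2.

S(f_1,f_2): lcm = u**2*v. S = -2/7*u**2 - 4*u*v + 11/2*v**2 + 9/7*u + 21/2*v.
  leading term u**2: subtract (1/7)·f_2 from -2/7*u**2 - 4*u*v + 11/2*v**2 + 9/7*u + 21/2*v → -4*u*v + 11/2*v**2 + 17/7*u + 125/14*v - 3
  leading term u*v: subtract (-4/7)·f_1 from -4*u*v + 11/2*v**2 + 17/7*u + 125/14*v - 3 → 11/2*v**2 + 9/7*u + 125/14*v + 15/7
  leading term v**2: no divisor's leading term divides it; move 11/2*v**2 to the remainder.
  leading term u: no divisor's leading term divides it; move 9/7*u to the remainder.
  leading term v: no divisor's leading term divides it; move 125/14*v to the remainder.
  leading term 1: no divisor's leading term divides it; move 15/7 to the remainder.
  remainder 11/2*v**2 + 9/7*u + 125/14*v + 15/7 ≠ 0; add g_3 = 11/2*v**2 + 9/7*u + 125/14*v + 15/7 to the basis.

The other S-polynomials (S(f_1,g_3), S(f_2,g_3)) all reduce to 0 modulo the current basis, so we have a Gröbner basis.

G = {u**2 + 4*u - 11/2*v - 21/2, u*v - 2/7*u + 9/7, v**2 + 18/77*u + 125/77*v + 30/77}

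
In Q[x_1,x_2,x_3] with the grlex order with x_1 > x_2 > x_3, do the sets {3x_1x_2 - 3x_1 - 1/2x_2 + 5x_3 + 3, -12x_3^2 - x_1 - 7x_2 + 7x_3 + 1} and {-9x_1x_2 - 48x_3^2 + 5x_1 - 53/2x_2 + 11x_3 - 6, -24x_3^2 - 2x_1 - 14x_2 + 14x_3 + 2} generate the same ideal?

No, the ideals differ.

Two ideals are equal iff their reduced Gröbner bases coincide (the reduced basis is unique for a fixed ordering).
Buchberger on the first generating set:
f_1 = 3x_1x_2 - 3x_1 - 1/2x_2 + 5x_3 + 3, LT = x_1x_2.
f_2 = -12x_3^2 - x_1 - 7x_2 + 7x_3 + 1, LT = x_3^2.

The S-polynomials (S(f_1,f_2)) all reduce to 0 modulo the current basis, so we have a Gröbner basis.
Inter-reduce: drop elements whose leading term is divisible by another's, tail-reduce, and make monic.
Reduced Gröbner basis: {x_1x_2 - x_1 - 1/6x_2 + 5/3x_3 + 1, x_3^2 + 1/12x_1 + 7/12x_2 - 7/12x_3 - 1/12}.

Buchberger on the second generating set:
h_1 = -9x_1x_2 - 48x_3^2 + 5x_1 - 53/2x_2 + 11x_3 - 6, LT = x_1x_2.
h_2 = -24x_3^2 - 2x_1 - 14x_2 + 14x_3 + 2, LT = x_3^2.

The S-polynomials (S(h_1,h_2)) all reduce to 0 modulo the current basis, so we have a Gröbner basis.
Inter-reduce: drop elements whose leading term is divisible by another's, tail-reduce, and make monic.
Reduced Gröbner basis: {x_1x_2 - x_1 - 1/6x_2 + 17/9x_3 + 10/9, x_3^2 + 1/12x_1 + 7/12x_2 - 7/12x_3 - 1/12}.

Since the reduced bases disagree, the two ideals are not the same.
The choice of monomial ordering does not affect the verdict — as long as both bases are computed under the same ordering, their equality decides ideal equality.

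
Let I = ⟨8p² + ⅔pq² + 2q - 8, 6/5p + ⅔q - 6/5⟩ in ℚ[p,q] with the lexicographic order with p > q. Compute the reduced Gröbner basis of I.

f_1 = 8p² + ⅔pq² + 2q - 8, LT = p².
f_2 = 6/5p + ⅔q - 6/5, LT = p.

S(f_1,f_2): lcm = p². S = 1/12pq² - 5/9pq + p + ¼q - 1.
  reduce S modulo (f_1, f_2):
  remainder -5/108q³ + 127/324q² - 31/36q ≠ 0; add g_3 = -5/108q³ + 127/324q² - 31/36q to the basis.

The other S-polynomials (S(f_1,g_3), S(f_2,g_3)) all reduce to 0 modulo the current basis, so we have a Gröbner basis.
Inter-reduce: drop elements whose leading term is divisible by another's, tail-reduce, and make monic.

G = {p + 5/9q - 1, q³ - 127/15q² + 93/5q}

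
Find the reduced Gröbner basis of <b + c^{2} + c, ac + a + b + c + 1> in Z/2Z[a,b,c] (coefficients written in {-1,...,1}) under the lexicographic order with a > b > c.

f_1 = b + c^{2} + c, LT = b.
f_2 = ac + a + b + c + 1, LT = ac.

S(f_1,f_2): leading monomials are coprime, so the S-polynomial reduces to 0 (Buchberger's first criterion).
Every S-polynomial of the final basis reduces to 0, so we have a Gröbner basis.

G = {ac + a + c^{2} + 1, b + c^{2} + c}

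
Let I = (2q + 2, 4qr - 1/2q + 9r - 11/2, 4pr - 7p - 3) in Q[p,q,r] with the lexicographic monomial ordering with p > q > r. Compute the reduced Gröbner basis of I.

G = {p + 1, q + 1, r - 1}

f_1 = 2q + 2, LT = q.
f_2 = 4qr - 1/2q + 9r - 11/2, LT = qr.
f_3 = 4pr - 7p - 3, LT = pr.

S(f_1,f_2): lcm = qr. S = 1/8q - 5/4r + 11/8.
  leading term q: subtract (1/16)·f_1 from 1/8q - 5/4r + 11/8 → -5/4r + 5/4
  leading term r: no divisor's leading term divides it; move -5/4r to the remainder.
  leading term 1: no divisor's leading term divides it; move 5/4 to the remainder.
  remainder -5/4r + 5/4 ≠ 0; add g_4 = -5/4r + 5/4 to the basis.

S(f_2,f_3): lcm = pqr. S = 13/8pq + 9/4pr - 11/8p + 3/4q.
  leading term pq: subtract (13/16p)·f_1 from 13/8pq + 9/4pr - 11/8p + 3/4q → 9/4pr - 3p + 3/4q
  leading term pr: subtract (9/16)·f_3 from 9/4pr - 3p + 3/4q → 15/16p + 3/4q + 27/16
  leading term p: no divisor's leading term divides it; move 15/16p to the remainder.
  leading term q: subtract (3/8)·f_1 from 3/4q + 27/16 → 15/16
  leading term 1: no divisor's leading term divides it; move 15/16 to the remainder.
  remainder 15/16p + 15/16 ≠ 0; add g_5 = 15/16p + 15/16 to the basis.

The other S-polynomials (S(f_1,f_3), S(f_1,g_4), S(f_2,g_4), S(f_3,g_4), S(f_1,g_5), S(f_2,g_5), S(f_3,g_5), S(g_4,g_5)) all reduce to 0 modulo the current basis, so we have a Gröbner basis.
Inter-reduce: drop elements whose leading term is divisible by another's, tail-reduce, and make monic.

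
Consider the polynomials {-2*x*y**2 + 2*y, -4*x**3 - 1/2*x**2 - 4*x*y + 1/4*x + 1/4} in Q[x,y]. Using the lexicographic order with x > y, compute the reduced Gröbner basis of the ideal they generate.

G = {x**3 + 1/8*x**2 - 1/16*x - 15/16*y**3 + 1/16*y**2 - 1/8*y - 1/16, x*y + 15/16*y**3 - 1/16*y**2 + 1/8*y, y**4 - 1/15*y**3 + 2/15*y**2 + 16/15*y}

f_1 = -2*x*y**2 + 2*y, LT = x*y**2.
f_2 = -4*x**3 - 1/2*x**2 - 4*x*y + 1/4*x + 1/4, LT = x**3.

S(f_1,f_2): lcm = x**3*y**2. S = -1/8*x**2*y**2 - x**2*y - x*y**3 + 1/16*x*y**2 + 1/16*y**2.
  leading term x**2*y**2: subtract (1/16*x)·f_1 from -1/8*x**2*y**2 - x**2*y - x*y**3 + 1/16*x*y**2 + 1/16*y**2 → -x**2*y - x*y**3 + 1/16*x*y**2 - 1/8*x*y + 1/16*y**2
  leading term x**2*y: no divisor's leading term divides it; move -x**2*y to the remainder.
  leading term x*y**3: subtract (1/2*y)·f_1 from -x*y**3 + 1/16*x*y**2 - 1/8*x*y + 1/16*y**2 → 1/16*x*y**2 - 1/8*x*y - 15/16*y**2
  leading term x*y**2: subtract (-1/32)·f_1 from 1/16*x*y**2 - 1/8*x*y - 15/16*y**2 → -1/8*x*y - 15/16*y**2 + 1/16*y
  leading term x*y: no divisor's leading term divides it; move -1/8*x*y to the remainder.
  leading term y**2: no divisor's leading term divides it; move -15/16*y**2 to the remainder.
  leading term y: no divisor's leading term divides it; move 1/16*y to the remainder.
  remainder -x**2*y - 1/8*x*y - 15/16*y**2 + 1/16*y ≠ 0; add g_3 = -x**2*y - 1/8*x*y - 15/16*y**2 + 1/16*y to the basis.

S(f_1,g_3): lcm = x**2*y**2. S = -1/8*x*y**2 - x*y - 15/16*y**3 + 1/16*y**2.
  leading term x*y**2: subtract (1/16)·f_1 from -1/8*x*y**2 - x*y - 15/16*y**3 + 1/16*y**2 → -x*y - 15/16*y**3 + 1/16*y**2 - 1/8*y
  leading term x*y: no divisor's leading term divides it; move -x*y to the remainder.
  leading term y**3: no divisor's leading term divides it; move -15/16*y**3 to the remainder.
  leading term y**2: no divisor's leading term divides it; move 1/16*y**2 to the remainder.
  leading term y: no divisor's leading term divides it; move -1/8*y to the remainder.
  remainder -x*y - 15/16*y**3 + 1/16*y**2 - 1/8*y ≠ 0; add g_4 = -x*y - 15/16*y**3 + 1/16*y**2 - 1/8*y to the basis.

S(f_1,g_4): lcm = x*y**2. S = -15/16*y**4 + 1/16*y**3 - 1/8*y**2 - y.
  leading term y**4: no divisor's leading term divides it; move -15/16*y**4 to the remainder.
  leading term y**3: no divisor's leading term divides it; move 1/16*y**3 to the remainder.
  leading term y**2: no divisor's leading term divides it; move -1/8*y**2 to the remainder.
  leading term y: no divisor's leading term divides it; move -y to the remainder.
  remainder -15/16*y**4 + 1/16*y**3 - 1/8*y**2 - y ≠ 0; add g_5 = -15/16*y**4 + 1/16*y**3 - 1/8*y**2 - y to the basis.

The other S-polynomials (S(f_2,g_3), S(f_2,g_4), S(g_3,g_4), S(f_1,g_5), S(f_2,g_5), S(g_3,g_5), S(g_4,g_5)) all reduce to 0 modulo the current basis, so we have a Gröbner basis.
Inter-reduce: drop elements whose leading term is divisible by another's, tail-reduce, and make monic.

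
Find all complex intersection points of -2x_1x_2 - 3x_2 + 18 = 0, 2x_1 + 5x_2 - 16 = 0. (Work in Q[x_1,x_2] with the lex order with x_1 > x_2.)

Compute a lex Gröbner basis by Buchberger's algorithm.
f_1 = -2x_1x_2 - 3x_2 + 18, LT = x_1x_2.
f_2 = 2x_1 + 5x_2 - 16, LT = x_1.

S(f_1,f_2): lcm = x_1x_2. S = -\tfrac{5}{2}x_2^{2} + \tfrac{19}{2}x_2 - 9.
  leading term x_2^{2}: no divisor's leading term divides it; move -\tfrac{5}{2}x_2^{2} to the remainder.
  leading term x_2: no divisor's leading term divides it; move \tfrac{19}{2}x_2 to the remainder.
  leading term 1: no divisor's leading term divides it; move -9 to the remainder.
  remainder -\tfrac{5}{2}x_2^{2} + \tfrac{19}{2}x_2 - 9 ≠ 0; add h_3 = -\tfrac{5}{2}x_2^{2} + \tfrac{19}{2}x_2 - 9 to the basis.

S(f_1,h_3): lcm = x_1x_2^{2}. S = \tfrac{19}{5}x_1x_2 - \tfrac{18}{5}x_1 + \tfrac{3}{2}x_2^{2} - 9x_2.
  leading term x_1x_2: subtract (-\tfrac{19}{10})·f_1 from \tfrac{19}{5}x_1x_2 - \tfrac{18}{5}x_1 + \tfrac{3}{2}x_2^{2} - 9x_2 → -\tfrac{18}{5}x_1 + \tfrac{3}{2}x_2^{2} - \tfrac{147}{10}x_2 + \tfrac{171}{5}
  leading term x_1: subtract (-\tfrac{9}{5})·f_2 from -\tfrac{18}{5}x_1 + \tfrac{3}{2}x_2^{2} - \tfrac{147}{10}x_2 + \tfrac{171}{5} → \tfrac{3}{2}x_2^{2} - \tfrac{57}{10}x_2 + \tfrac{27}{5}
  leading term x_2^{2}: subtract (-\tfrac{3}{5})·h_3 from \tfrac{3}{2}x_2^{2} - \tfrac{57}{10}x_2 + \tfrac{27}{5} → 0
  remainder 0.

S(f_2,h_3): leading monomials are coprime, so the S-polynomial reduces to 0 (Buchberger's first criterion).
Every S-polynomial of the final basis reduces to 0, so we have a Gröbner basis.
Inter-reduce: drop elements whose leading term is divisible by another's, tail-reduce, and make monic.
Reduced Gröbner basis: {x_1 + \tfrac{5}{2}x_2 - 8, x_2^{2} - \tfrac{19}{5}x_2 + \tfrac{18}{5}}.

Since the basis is lex-ordered, x_2^{2} - \tfrac{19}{5}x_2 + \tfrac{18}{5} is univariate in x_2. Its roots are {9/5, 2}. Back-substituting each root into the other basis elements fixes the other coordinates.
  x_2 = 9/5: the earlier basis element becomes x_1 - \tfrac{7}{2} = 0, giving x_1 = 7/2 — point (7/2, 9/5).
  x_2 = 2: the earlier basis element becomes x_1 - 3 = 0, giving x_1 = 3 — point (3, 2).

{(7/2, 9/5), (3, 2)}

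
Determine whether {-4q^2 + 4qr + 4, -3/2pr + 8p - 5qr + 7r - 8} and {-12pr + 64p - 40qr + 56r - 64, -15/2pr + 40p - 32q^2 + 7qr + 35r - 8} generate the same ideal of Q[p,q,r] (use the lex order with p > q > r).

Equality of ideals is decidable: compute both reduced Gröbner bases (unique for the ordering) and check whether they agree.
Buchberger on the first generating set:
f_1 = -4q^2 + 4qr + 4, LT = q^2.
f_2 = -3/2pr + 8p - 5qr + 7r - 8, LT = pr.

S(f_1,f_2): leading monomials are coprime, so the S-polynomial reduces to 0 (Buchberger's first criterion).
Every S-polynomial of the final basis reduces to 0, so we have a Gröbner basis.
Inter-reduce: drop elements whose leading term is divisible by another's, tail-reduce, and make monic.
Reduced Gröbner basis: {pr - 16/3p + 10/3qr - 14/3r + 16/3, q^2 - qr - 1}.

Buchberger on the second generating set:
h_1 = -12pr + 64p - 40qr + 56r - 64, LT = pr.
h_2 = -15/2pr + 40p - 32q^2 + 7qr + 35r - 8, LT = pr.

S(h_1,h_2): lcm = pr. S = -64/15q^2 + 64/15qr + 64/15.
  leading term q^2: no divisor's leading term divides it; move -64/15q^2 to the remainder.
  leading term qr: no divisor's leading term divides it; move 64/15qr to the remainder.
  leading term 1: no divisor's leading term divides it; move 64/15 to the remainder.
  remainder -64/15q^2 + 64/15qr + 64/15 ≠ 0; add k_3 = -64/15q^2 + 64/15qr + 64/15 to the basis.

S(h_1,k_3): leading monomials are coprime, so the S-polynomial reduces to 0 (Buchberger's first criterion).
S(h_2,k_3): leading monomials are coprime, so the S-polynomial reduces to 0 (Buchberger's first criterion).
Every S-polynomial of the final basis reduces to 0, so we have a Gröbner basis.
Inter-reduce: drop elements whose leading term is divisible by another's, tail-reduce, and make monic.
Reduced Gröbner basis: {pr - 16/3p + 10/3qr - 14/3r + 16/3, q^2 - qr - 1}.

Same reduced basis, so the two generating sets span the same ideal.

Yes, the ideals are equal.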